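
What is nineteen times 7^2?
Convert nineteen (English words) → 19 (decimal)
Convert 7^2 (power) → 49 (decimal)
Compute 19 × 49 = 931
931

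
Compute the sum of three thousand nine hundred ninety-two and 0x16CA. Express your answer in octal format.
Convert three thousand nine hundred ninety-two (English words) → 3×1000 + 9×100 + 92 = 3992 (decimal)
Convert 0x16CA (hexadecimal) → 1×4096 + 6×256 + 12×16 + 10 = 5834 (decimal)
Compute 3992 + 5834 = 9826
Convert 9826 (decimal) → 9826 = 2×4096 + 3×512 + 1×64 + 4×8 + 2 → 0o23142 (octal)
0o23142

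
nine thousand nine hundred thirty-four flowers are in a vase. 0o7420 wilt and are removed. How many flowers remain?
Convert nine thousand nine hundred thirty-four (English words) → 9×1000 + 9×100 + 34 = 9934 (decimal)
Convert 0o7420 (octal) → 7×512 + 4×64 + 2×8 = 3856 (decimal)
Compute 9934 - 3856 = 6078
6078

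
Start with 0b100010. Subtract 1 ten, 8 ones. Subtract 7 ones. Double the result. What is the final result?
Convert 0b100010 (binary) → 32 + 2 = 34 (decimal)
Start: 34
Convert 1 ten, 8 ones (place-value notation) → 1×10 + 8 = 18 (decimal)
34 - 18 = 16
Convert 7 ones (place-value notation) → 7 (decimal)
16 - 7 = 9
9 × 2 = 18
18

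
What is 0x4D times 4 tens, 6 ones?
Convert 0x4D (hexadecimal) → 4×16 + 13 = 77 (decimal)
Convert 4 tens, 6 ones (place-value notation) → 4×10 + 6 = 46 (decimal)
Compute 77 × 46 = 3542
3542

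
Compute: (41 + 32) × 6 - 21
Parentheses first: 41 + 32 = 73
Multiply: 73 × 6 = 438
Subtract: 438 - 21 = 417
417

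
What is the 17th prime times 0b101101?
Convert the 17th prime (prime index) → 59 (decimal)
Convert 0b101101 (binary) → 32 + 8 + 4 + 1 = 45 (decimal)
Compute 59 × 45 = 2655
2655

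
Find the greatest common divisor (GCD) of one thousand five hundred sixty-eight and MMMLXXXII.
Convert one thousand five hundred sixty-eight (English words) → 1×1000 + 5×100 + 68 = 1568 (decimal)
Convert MMMLXXXII (Roman numeral) → 1000 + 1000 + 1000 + 50 + 10 + 10 + 10 + 1 + 1 = 3082 (decimal)
Compute gcd(1568, 3082) = 2
2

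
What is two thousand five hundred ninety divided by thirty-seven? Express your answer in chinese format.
Convert two thousand five hundred ninety (English words) → 2×1000 + 5×100 + 90 = 2590 (decimal)
Convert thirty-seven (English words) → 37 (decimal)
Compute 2590 ÷ 37 = 70
Convert 70 (decimal) → 70 = 7×10 → 七十 (Chinese numeral)
七十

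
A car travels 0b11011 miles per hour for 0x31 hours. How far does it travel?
Convert 0b11011 (binary) → 16 + 8 + 2 + 1 = 27 (decimal)
Convert 0x31 (hexadecimal) → 3×16 + 1 = 49 (decimal)
Compute 27 × 49 = 1323
1323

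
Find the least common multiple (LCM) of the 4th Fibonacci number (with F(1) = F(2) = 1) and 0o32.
Convert the 4th Fibonacci number (with F(1) = F(2) = 1) (Fibonacci index) → 1, 1, 2, 3 → 3 (decimal)
Convert 0o32 (octal) → 3×8 + 2 = 26 (decimal)
Compute lcm(3, 26) = 78
78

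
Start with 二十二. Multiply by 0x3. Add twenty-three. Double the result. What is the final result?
Convert 二十二 (Chinese numeral) → 2×10 + 2 = 22 (decimal)
Start: 22
Convert 0x3 (hexadecimal) → 3 (decimal)
22 × 3 = 66
Convert twenty-three (English words) → 23 (decimal)
66 + 23 = 89
89 × 2 = 178
178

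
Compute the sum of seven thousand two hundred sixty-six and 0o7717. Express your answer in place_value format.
Convert seven thousand two hundred sixty-six (English words) → 7×1000 + 2×100 + 66 = 7266 (decimal)
Convert 0o7717 (octal) → 7×512 + 7×64 + 1×8 + 7 = 4047 (decimal)
Compute 7266 + 4047 = 11313
Convert 11313 (decimal) → 11313 = 11×1000 + 3×100 + 1×10 + 3 → 11 thousands, 3 hundreds, 1 ten, 3 ones (place-value notation)
11 thousands, 3 hundreds, 1 ten, 3 ones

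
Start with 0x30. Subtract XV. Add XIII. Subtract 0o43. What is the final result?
Convert 0x30 (hexadecimal) → 3×16 = 48 (decimal)
Start: 48
Convert XV (Roman numeral) → 10 + 5 = 15 (decimal)
48 - 15 = 33
Convert XIII (Roman numeral) → 10 + 1 + 1 + 1 = 13 (decimal)
33 + 13 = 46
Convert 0o43 (octal) → 4×8 + 3 = 35 (decimal)
46 - 35 = 11
11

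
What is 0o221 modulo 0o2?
Convert 0o221 (octal) → 2×64 + 2×8 + 1 = 145 (decimal)
Convert 0o2 (octal) → 2 (decimal)
Compute 145 mod 2 = 1
1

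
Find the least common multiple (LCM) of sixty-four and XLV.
Convert sixty-four (English words) → 64 (decimal)
Convert XLV (Roman numeral) → 40 + 5 = 45 (decimal)
Compute lcm(64, 45) = 2880
2880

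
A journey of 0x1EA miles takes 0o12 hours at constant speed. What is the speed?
Convert 0x1EA (hexadecimal) → 1×256 + 14×16 + 10 = 490 (decimal)
Convert 0o12 (octal) → 1×8 + 2 = 10 (decimal)
Compute 490 ÷ 10 = 49
49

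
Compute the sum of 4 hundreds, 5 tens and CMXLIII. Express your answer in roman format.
Convert 4 hundreds, 5 tens (place-value notation) → 4×100 + 5×10 = 450 (decimal)
Convert CMXLIII (Roman numeral) → 900 + 40 + 1 + 1 + 1 = 943 (decimal)
Compute 450 + 943 = 1393
Convert 1393 (decimal) → 1393 = 1000 + 100 + 100 + 100 + 90 + 1 + 1 + 1 → MCCCXCIII (Roman numeral)
MCCCXCIII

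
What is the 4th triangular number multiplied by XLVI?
Convert the 4th triangular number (triangular index) → 4×5/2 = 10 (decimal)
Convert XLVI (Roman numeral) → 40 + 5 + 1 = 46 (decimal)
Compute 10 × 46 = 460
460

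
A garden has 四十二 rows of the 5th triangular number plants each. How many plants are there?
Convert the 5th triangular number (triangular index) → 5×6/2 = 15 (decimal)
Convert 四十二 (Chinese numeral) → 4×10 + 2 = 42 (decimal)
Compute 15 × 42 = 630
630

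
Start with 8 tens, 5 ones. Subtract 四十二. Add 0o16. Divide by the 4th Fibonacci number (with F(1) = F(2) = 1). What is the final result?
Convert 8 tens, 5 ones (place-value notation) → 8×10 + 5 = 85 (decimal)
Start: 85
Convert 四十二 (Chinese numeral) → 4×10 + 2 = 42 (decimal)
85 - 42 = 43
Convert 0o16 (octal) → 1×8 + 6 = 14 (decimal)
43 + 14 = 57
Convert the 4th Fibonacci number (with F(1) = F(2) = 1) (Fibonacci index) → 1, 1, 2, 3 → 3 (decimal)
57 ÷ 3 = 19
19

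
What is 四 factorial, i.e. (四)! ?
Convert 四 (Chinese numeral) → 4 (decimal)
Compute 4! = 24
24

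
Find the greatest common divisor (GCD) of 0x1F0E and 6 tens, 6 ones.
Convert 0x1F0E (hexadecimal) → 1×4096 + 15×256 + 14 = 7950 (decimal)
Convert 6 tens, 6 ones (place-value notation) → 6×10 + 6 = 66 (decimal)
Compute gcd(7950, 66) = 6
6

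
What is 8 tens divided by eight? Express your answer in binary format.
Convert 8 tens (place-value notation) → 8×10 = 80 (decimal)
Convert eight (English words) → 8 (decimal)
Compute 80 ÷ 8 = 10
Convert 10 (decimal) → 10 = 8 + 2 → 0b1010 (binary)
0b1010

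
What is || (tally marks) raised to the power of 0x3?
Convert || (tally marks) → 2 (decimal)
Convert 0x3 (hexadecimal) → 3 (decimal)
Compute 2 ^ 3 = 8
8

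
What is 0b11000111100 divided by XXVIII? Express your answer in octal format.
Convert 0b11000111100 (binary) → 1024 + 512 + 32 + 16 + 8 + 4 = 1596 (decimal)
Convert XXVIII (Roman numeral) → 10 + 10 + 5 + 1 + 1 + 1 = 28 (decimal)
Compute 1596 ÷ 28 = 57
Convert 57 (decimal) → 57 = 7×8 + 1 → 0o71 (octal)
0o71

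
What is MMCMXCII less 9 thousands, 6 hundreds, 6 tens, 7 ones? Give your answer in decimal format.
Convert MMCMXCII (Roman numeral) → 1000 + 1000 + 900 + 90 + 1 + 1 = 2992 (decimal)
Convert 9 thousands, 6 hundreds, 6 tens, 7 ones (place-value notation) → 9×1000 + 6×100 + 6×10 + 7 = 9667 (decimal)
Compute 2992 - 9667 = -6675
-6675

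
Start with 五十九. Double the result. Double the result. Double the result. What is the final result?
Convert 五十九 (Chinese numeral) → 5×10 + 9 = 59 (decimal)
Start: 59
59 × 2 = 118
118 × 2 = 236
236 × 2 = 472
472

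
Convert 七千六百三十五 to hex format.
Convert 七千六百三十五 (Chinese numeral) → 7×1000 + 6×100 + 3×10 + 5 = 7635 (decimal)
Convert 7635 (decimal) → 7635 = 1×4096 + 13×256 + 13×16 + 3 → 0x1DD3 (hexadecimal)
0x1DD3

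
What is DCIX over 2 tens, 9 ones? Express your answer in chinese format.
Convert DCIX (Roman numeral) → 500 + 100 + 9 = 609 (decimal)
Convert 2 tens, 9 ones (place-value notation) → 2×10 + 9 = 29 (decimal)
Compute 609 ÷ 29 = 21
Convert 21 (decimal) → 21 = 2×10 + 1 → 二十一 (Chinese numeral)
二十一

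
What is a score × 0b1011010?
Convert a score (colloquial) → 20 (decimal)
Convert 0b1011010 (binary) → 64 + 16 + 8 + 2 = 90 (decimal)
Compute 20 × 90 = 1800
1800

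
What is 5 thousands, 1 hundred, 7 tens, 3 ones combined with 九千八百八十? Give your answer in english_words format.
Convert 5 thousands, 1 hundred, 7 tens, 3 ones (place-value notation) → 5×1000 + 1×100 + 7×10 + 3 = 5173 (decimal)
Convert 九千八百八十 (Chinese numeral) → 9×1000 + 8×100 + 8×10 = 9880 (decimal)
Compute 5173 + 9880 = 15053
Convert 15053 (decimal) → 15053 = 15×1000 + 53 → fifteen thousand fifty-three (English words)
fifteen thousand fifty-three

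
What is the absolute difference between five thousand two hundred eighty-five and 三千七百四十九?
Convert five thousand two hundred eighty-five (English words) → 5×1000 + 2×100 + 85 = 5285 (decimal)
Convert 三千七百四十九 (Chinese numeral) → 3×1000 + 7×100 + 4×10 + 9 = 3749 (decimal)
Compute |5285 - 3749| = 1536
1536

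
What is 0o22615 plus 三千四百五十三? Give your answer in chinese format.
Convert 0o22615 (octal) → 2×4096 + 2×512 + 6×64 + 1×8 + 5 = 9613 (decimal)
Convert 三千四百五十三 (Chinese numeral) → 3×1000 + 4×100 + 5×10 + 3 = 3453 (decimal)
Compute 9613 + 3453 = 13066
Convert 13066 (decimal) → 13066 = 1×10000 + 3×1000 + 6×10 + 6 → 一万三千零六十六 (Chinese numeral)
一万三千零六十六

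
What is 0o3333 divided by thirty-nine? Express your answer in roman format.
Convert 0o3333 (octal) → 3×512 + 3×64 + 3×8 + 3 = 1755 (decimal)
Convert thirty-nine (English words) → 39 (decimal)
Compute 1755 ÷ 39 = 45
Convert 45 (decimal) → 45 = 40 + 5 → XLV (Roman numeral)
XLV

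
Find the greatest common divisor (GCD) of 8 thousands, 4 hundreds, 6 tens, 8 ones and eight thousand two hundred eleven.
Convert 8 thousands, 4 hundreds, 6 tens, 8 ones (place-value notation) → 8×1000 + 4×100 + 6×10 + 8 = 8468 (decimal)
Convert eight thousand two hundred eleven (English words) → 8×1000 + 2×100 + 11 = 8211 (decimal)
Compute gcd(8468, 8211) = 1
1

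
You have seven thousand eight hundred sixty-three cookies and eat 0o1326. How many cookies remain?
Convert seven thousand eight hundred sixty-three (English words) → 7×1000 + 8×100 + 63 = 7863 (decimal)
Convert 0o1326 (octal) → 1×512 + 3×64 + 2×8 + 6 = 726 (decimal)
Compute 7863 - 726 = 7137
7137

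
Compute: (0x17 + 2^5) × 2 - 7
Convert 0x17 (hexadecimal) → 1×16 + 7 = 23 (decimal)
Convert 2^5 (power) → 32 (decimal)
Expression in decimal: (23 + 32) × 2 - 7
Parentheses first: 23 + 32 = 55
Multiply: 55 × 2 = 110
Subtract: 110 - 7 = 103
103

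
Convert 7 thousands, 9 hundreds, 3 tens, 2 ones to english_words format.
Convert 7 thousands, 9 hundreds, 3 tens, 2 ones (place-value notation) → 7×1000 + 9×100 + 3×10 + 2 = 7932 (decimal)
Convert 7932 (decimal) → 7932 = 7×1000 + 9×100 + 32 → seven thousand nine hundred thirty-two (English words)
seven thousand nine hundred thirty-two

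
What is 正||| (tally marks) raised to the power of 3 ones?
Convert 正||| (tally marks) → 5 + 3 = 8 (decimal)
Convert 3 ones (place-value notation) → 3 (decimal)
Compute 8 ^ 3 = 512
512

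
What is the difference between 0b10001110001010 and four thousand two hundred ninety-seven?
Convert 0b10001110001010 (binary) → 8192 + 512 + 256 + 128 + 8 + 2 = 9098 (decimal)
Convert four thousand two hundred ninety-seven (English words) → 4×1000 + 2×100 + 97 = 4297 (decimal)
Difference: |9098 - 4297| = 4801
4801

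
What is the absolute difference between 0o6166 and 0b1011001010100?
Convert 0o6166 (octal) → 6×512 + 1×64 + 6×8 + 6 = 3190 (decimal)
Convert 0b1011001010100 (binary) → 4096 + 1024 + 512 + 64 + 16 + 4 = 5716 (decimal)
Compute |3190 - 5716| = 2526
2526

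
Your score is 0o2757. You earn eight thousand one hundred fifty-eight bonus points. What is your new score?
Convert 0o2757 (octal) → 2×512 + 7×64 + 5×8 + 7 = 1519 (decimal)
Convert eight thousand one hundred fifty-eight (English words) → 8×1000 + 1×100 + 58 = 8158 (decimal)
Compute 1519 + 8158 = 9677
9677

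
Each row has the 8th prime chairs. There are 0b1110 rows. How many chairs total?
Convert the 8th prime (prime index) → 19 (decimal)
Convert 0b1110 (binary) → 8 + 4 + 2 = 14 (decimal)
Compute 19 × 14 = 266
266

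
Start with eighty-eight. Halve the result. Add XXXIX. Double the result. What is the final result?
Convert eighty-eight (English words) → 88 (decimal)
Start: 88
88 ÷ 2 = 44
Convert XXXIX (Roman numeral) → 10 + 10 + 10 + 9 = 39 (decimal)
44 + 39 = 83
83 × 2 = 166
166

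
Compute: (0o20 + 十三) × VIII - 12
Convert 0o20 (octal) → 2×8 = 16 (decimal)
Convert 十三 (Chinese numeral) → 1×10 + 3 = 13 (decimal)
Convert VIII (Roman numeral) → 5 + 1 + 1 + 1 = 8 (decimal)
Expression in decimal: (16 + 13) × 8 - 12
Parentheses first: 16 + 13 = 29
Multiply: 29 × 8 = 232
Subtract: 232 - 12 = 220
220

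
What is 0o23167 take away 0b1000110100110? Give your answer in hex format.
Convert 0o23167 (octal) → 2×4096 + 3×512 + 1×64 + 6×8 + 7 = 9847 (decimal)
Convert 0b1000110100110 (binary) → 4096 + 256 + 128 + 32 + 4 + 2 = 4518 (decimal)
Compute 9847 - 4518 = 5329
Convert 5329 (decimal) → 5329 = 1×4096 + 4×256 + 13×16 + 1 → 0x14D1 (hexadecimal)
0x14D1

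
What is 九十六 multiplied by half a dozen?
Convert 九十六 (Chinese numeral) → 9×10 + 6 = 96 (decimal)
Convert half a dozen (colloquial) → 6 (decimal)
Compute 96 × 6 = 576
576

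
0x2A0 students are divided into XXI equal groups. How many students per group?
Convert 0x2A0 (hexadecimal) → 2×256 + 10×16 = 672 (decimal)
Convert XXI (Roman numeral) → 10 + 10 + 1 = 21 (decimal)
Compute 672 ÷ 21 = 32
32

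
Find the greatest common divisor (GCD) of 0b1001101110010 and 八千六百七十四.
Convert 0b1001101110010 (binary) → 4096 + 512 + 256 + 64 + 32 + 16 + 2 = 4978 (decimal)
Convert 八千六百七十四 (Chinese numeral) → 8×1000 + 6×100 + 7×10 + 4 = 8674 (decimal)
Compute gcd(4978, 8674) = 2
2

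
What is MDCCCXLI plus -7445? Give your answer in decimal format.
Convert MDCCCXLI (Roman numeral) → 1000 + 500 + 100 + 100 + 100 + 40 + 1 = 1841 (decimal)
Compute 1841 + -7445 = -5604
-5604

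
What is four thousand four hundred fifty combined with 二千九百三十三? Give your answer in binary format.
Convert four thousand four hundred fifty (English words) → 4×1000 + 4×100 + 50 = 4450 (decimal)
Convert 二千九百三十三 (Chinese numeral) → 2×1000 + 9×100 + 3×10 + 3 = 2933 (decimal)
Compute 4450 + 2933 = 7383
Convert 7383 (decimal) → 7383 = 4096 + 2048 + 1024 + 128 + 64 + 16 + 4 + 2 + 1 → 0b1110011010111 (binary)
0b1110011010111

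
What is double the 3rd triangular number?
The 3rd triangular number = 3×4/2 = 6
Compute 6 × 2 = 12
12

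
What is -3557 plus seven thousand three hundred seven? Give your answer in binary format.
Convert seven thousand three hundred seven (English words) → 7×1000 + 3×100 + 7 = 7307 (decimal)
Compute -3557 + 7307 = 3750
Convert 3750 (decimal) → 3750 = 2048 + 1024 + 512 + 128 + 32 + 4 + 2 → 0b111010100110 (binary)
0b111010100110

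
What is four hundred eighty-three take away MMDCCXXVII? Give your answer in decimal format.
Convert four hundred eighty-three (English words) → 4×100 + 83 = 483 (decimal)
Convert MMDCCXXVII (Roman numeral) → 1000 + 1000 + 500 + 100 + 100 + 10 + 10 + 5 + 1 + 1 = 2727 (decimal)
Compute 483 - 2727 = -2244
-2244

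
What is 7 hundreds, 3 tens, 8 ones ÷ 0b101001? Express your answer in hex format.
Convert 7 hundreds, 3 tens, 8 ones (place-value notation) → 7×100 + 3×10 + 8 = 738 (decimal)
Convert 0b101001 (binary) → 32 + 8 + 1 = 41 (decimal)
Compute 738 ÷ 41 = 18
Convert 18 (decimal) → 18 = 1×16 + 2 → 0x12 (hexadecimal)
0x12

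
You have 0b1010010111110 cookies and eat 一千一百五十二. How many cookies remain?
Convert 0b1010010111110 (binary) → 4096 + 1024 + 128 + 32 + 16 + 8 + 4 + 2 = 5310 (decimal)
Convert 一千一百五十二 (Chinese numeral) → 1×1000 + 1×100 + 5×10 + 2 = 1152 (decimal)
Compute 5310 - 1152 = 4158
4158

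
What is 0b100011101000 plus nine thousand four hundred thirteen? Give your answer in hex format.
Convert 0b100011101000 (binary) → 2048 + 128 + 64 + 32 + 8 = 2280 (decimal)
Convert nine thousand four hundred thirteen (English words) → 9×1000 + 4×100 + 13 = 9413 (decimal)
Compute 2280 + 9413 = 11693
Convert 11693 (decimal) → 11693 = 2×4096 + 13×256 + 10×16 + 13 → 0x2DAD (hexadecimal)
0x2DAD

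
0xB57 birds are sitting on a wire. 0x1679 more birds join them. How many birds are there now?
Convert 0xB57 (hexadecimal) → 11×256 + 5×16 + 7 = 2903 (decimal)
Convert 0x1679 (hexadecimal) → 1×4096 + 6×256 + 7×16 + 9 = 5753 (decimal)
Compute 2903 + 5753 = 8656
8656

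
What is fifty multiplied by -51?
Convert fifty (English words) → 50 (decimal)
Compute 50 × -51 = -2550
-2550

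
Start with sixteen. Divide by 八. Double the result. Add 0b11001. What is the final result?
Convert sixteen (English words) → 16 (decimal)
Start: 16
Convert 八 (Chinese numeral) → 8 (decimal)
16 ÷ 8 = 2
2 × 2 = 4
Convert 0b11001 (binary) → 16 + 8 + 1 = 25 (decimal)
4 + 25 = 29
29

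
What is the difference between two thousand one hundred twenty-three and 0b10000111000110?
Convert two thousand one hundred twenty-three (English words) → 2×1000 + 1×100 + 23 = 2123 (decimal)
Convert 0b10000111000110 (binary) → 8192 + 256 + 128 + 64 + 4 + 2 = 8646 (decimal)
Difference: |2123 - 8646| = 6523
6523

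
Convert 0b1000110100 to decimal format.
Convert 0b1000110100 (binary) → 512 + 32 + 16 + 4 = 564 (decimal)
564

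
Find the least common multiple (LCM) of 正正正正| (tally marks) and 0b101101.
Convert 正正正正| (tally marks) → 5 + 5 + 5 + 5 + 1 = 21 (decimal)
Convert 0b101101 (binary) → 32 + 8 + 4 + 1 = 45 (decimal)
Compute lcm(21, 45) = 315
315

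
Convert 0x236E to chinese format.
Convert 0x236E (hexadecimal) → 2×4096 + 3×256 + 6×16 + 14 = 9070 (decimal)
Convert 9070 (decimal) → 9070 = 9×1000 + 7×10 → 九千零七十 (Chinese numeral)
九千零七十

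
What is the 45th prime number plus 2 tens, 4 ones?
The 45th prime number = 197
Convert 2 tens, 4 ones (place-value notation) → 2×10 + 4 = 24 (decimal)
Compute 197 + 24 = 221
221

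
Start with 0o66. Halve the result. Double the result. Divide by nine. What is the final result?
Convert 0o66 (octal) → 6×8 + 6 = 54 (decimal)
Start: 54
54 ÷ 2 = 27
27 × 2 = 54
Convert nine (English words) → 9 (decimal)
54 ÷ 9 = 6
6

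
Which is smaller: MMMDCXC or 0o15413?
Convert MMMDCXC (Roman numeral) → 1000 + 1000 + 1000 + 500 + 100 + 90 = 3690 (decimal)
Convert 0o15413 (octal) → 1×4096 + 5×512 + 4×64 + 1×8 + 3 = 6923 (decimal)
Compare 3690 vs 6923: smaller = 3690
3690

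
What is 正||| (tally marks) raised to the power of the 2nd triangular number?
Convert 正||| (tally marks) → 5 + 3 = 8 (decimal)
Convert the 2nd triangular number (triangular index) → 2×3/2 = 3 (decimal)
Compute 8 ^ 3 = 512
512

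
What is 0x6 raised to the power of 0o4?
Convert 0x6 (hexadecimal) → 6 (decimal)
Convert 0o4 (octal) → 4 (decimal)
Compute 6 ^ 4 = 1296
1296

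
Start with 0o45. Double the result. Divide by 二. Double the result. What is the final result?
Convert 0o45 (octal) → 4×8 + 5 = 37 (decimal)
Start: 37
37 × 2 = 74
Convert 二 (Chinese numeral) → 2 (decimal)
74 ÷ 2 = 37
37 × 2 = 74
74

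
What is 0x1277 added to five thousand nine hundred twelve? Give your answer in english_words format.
Convert 0x1277 (hexadecimal) → 1×4096 + 2×256 + 7×16 + 7 = 4727 (decimal)
Convert five thousand nine hundred twelve (English words) → 5×1000 + 9×100 + 12 = 5912 (decimal)
Compute 4727 + 5912 = 10639
Convert 10639 (decimal) → 10639 = 10×1000 + 6×100 + 39 → ten thousand six hundred thirty-nine (English words)
ten thousand six hundred thirty-nine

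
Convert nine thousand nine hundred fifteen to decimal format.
Convert nine thousand nine hundred fifteen (English words) → 9×1000 + 9×100 + 15 = 9915 (decimal)
9915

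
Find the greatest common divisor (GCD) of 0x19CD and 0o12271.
Convert 0x19CD (hexadecimal) → 1×4096 + 9×256 + 12×16 + 13 = 6605 (decimal)
Convert 0o12271 (octal) → 1×4096 + 2×512 + 2×64 + 7×8 + 1 = 5305 (decimal)
Compute gcd(6605, 5305) = 5
5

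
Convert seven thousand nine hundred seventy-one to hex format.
Convert seven thousand nine hundred seventy-one (English words) → 7×1000 + 9×100 + 71 = 7971 (decimal)
Convert 7971 (decimal) → 7971 = 1×4096 + 15×256 + 2×16 + 3 → 0x1F23 (hexadecimal)
0x1F23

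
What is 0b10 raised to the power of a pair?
Convert 0b10 (binary) → 2 (decimal)
Convert a pair (colloquial) → 2 (decimal)
Compute 2 ^ 2 = 4
4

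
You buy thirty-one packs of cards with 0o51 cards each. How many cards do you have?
Convert 0o51 (octal) → 5×8 + 1 = 41 (decimal)
Convert thirty-one (English words) → 31 (decimal)
Compute 41 × 31 = 1271
1271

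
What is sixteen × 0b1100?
Convert sixteen (English words) → 16 (decimal)
Convert 0b1100 (binary) → 8 + 4 = 12 (decimal)
Compute 16 × 12 = 192
192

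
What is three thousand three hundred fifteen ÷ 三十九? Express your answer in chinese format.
Convert three thousand three hundred fifteen (English words) → 3×1000 + 3×100 + 15 = 3315 (decimal)
Convert 三十九 (Chinese numeral) → 3×10 + 9 = 39 (decimal)
Compute 3315 ÷ 39 = 85
Convert 85 (decimal) → 85 = 8×10 + 5 → 八十五 (Chinese numeral)
八十五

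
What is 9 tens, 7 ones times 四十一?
Convert 9 tens, 7 ones (place-value notation) → 9×10 + 7 = 97 (decimal)
Convert 四十一 (Chinese numeral) → 4×10 + 1 = 41 (decimal)
Compute 97 × 41 = 3977
3977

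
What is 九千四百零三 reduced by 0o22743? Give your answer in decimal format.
Convert 九千四百零三 (Chinese numeral) → 9×1000 + 4×100 + 3 = 9403 (decimal)
Convert 0o22743 (octal) → 2×4096 + 2×512 + 7×64 + 4×8 + 3 = 9699 (decimal)
Compute 9403 - 9699 = -296
-296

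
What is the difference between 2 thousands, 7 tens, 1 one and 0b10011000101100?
Convert 2 thousands, 7 tens, 1 one (place-value notation) → 2×1000 + 7×10 + 1 = 2071 (decimal)
Convert 0b10011000101100 (binary) → 8192 + 1024 + 512 + 32 + 8 + 4 = 9772 (decimal)
Difference: |2071 - 9772| = 7701
7701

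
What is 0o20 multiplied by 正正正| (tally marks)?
Convert 0o20 (octal) → 2×8 = 16 (decimal)
Convert 正正正| (tally marks) → 5 + 5 + 5 + 1 = 16 (decimal)
Compute 16 × 16 = 256
256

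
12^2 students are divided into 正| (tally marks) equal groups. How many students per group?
Convert 12^2 (power) → 144 (decimal)
Convert 正| (tally marks) → 5 + 1 = 6 (decimal)
Compute 144 ÷ 6 = 24
24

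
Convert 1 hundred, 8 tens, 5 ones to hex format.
Convert 1 hundred, 8 tens, 5 ones (place-value notation) → 1×100 + 8×10 + 5 = 185 (decimal)
Convert 185 (decimal) → 185 = 11×16 + 9 → 0xB9 (hexadecimal)
0xB9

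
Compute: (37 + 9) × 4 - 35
Parentheses first: 37 + 9 = 46
Multiply: 46 × 4 = 184
Subtract: 184 - 35 = 149
149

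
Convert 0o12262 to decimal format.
Convert 0o12262 (octal) → 1×4096 + 2×512 + 2×64 + 6×8 + 2 = 5298 (decimal)
5298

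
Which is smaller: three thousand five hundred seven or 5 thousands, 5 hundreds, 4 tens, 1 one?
Convert three thousand five hundred seven (English words) → 3×1000 + 5×100 + 7 = 3507 (decimal)
Convert 5 thousands, 5 hundreds, 4 tens, 1 one (place-value notation) → 5×1000 + 5×100 + 4×10 + 1 = 5541 (decimal)
Compare 3507 vs 5541: smaller = 3507
3507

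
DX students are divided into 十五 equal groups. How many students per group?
Convert DX (Roman numeral) → 500 + 10 = 510 (decimal)
Convert 十五 (Chinese numeral) → 1×10 + 5 = 15 (decimal)
Compute 510 ÷ 15 = 34
34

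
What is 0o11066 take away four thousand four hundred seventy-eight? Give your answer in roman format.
Convert 0o11066 (octal) → 1×4096 + 1×512 + 6×8 + 6 = 4662 (decimal)
Convert four thousand four hundred seventy-eight (English words) → 4×1000 + 4×100 + 78 = 4478 (decimal)
Compute 4662 - 4478 = 184
Convert 184 (decimal) → 184 = 100 + 50 + 10 + 10 + 10 + 4 → CLXXXIV (Roman numeral)
CLXXXIV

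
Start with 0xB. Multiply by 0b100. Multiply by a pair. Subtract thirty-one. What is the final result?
Convert 0xB (hexadecimal) → 11 (decimal)
Start: 11
Convert 0b100 (binary) → 4 (decimal)
11 × 4 = 44
Convert a pair (colloquial) → 2 (decimal)
44 × 2 = 88
Convert thirty-one (English words) → 31 (decimal)
88 - 31 = 57
57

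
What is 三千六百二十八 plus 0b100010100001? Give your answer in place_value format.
Convert 三千六百二十八 (Chinese numeral) → 3×1000 + 6×100 + 2×10 + 8 = 3628 (decimal)
Convert 0b100010100001 (binary) → 2048 + 128 + 32 + 1 = 2209 (decimal)
Compute 3628 + 2209 = 5837
Convert 5837 (decimal) → 5837 = 5×1000 + 8×100 + 3×10 + 7 → 5 thousands, 8 hundreds, 3 tens, 7 ones (place-value notation)
5 thousands, 8 hundreds, 3 tens, 7 ones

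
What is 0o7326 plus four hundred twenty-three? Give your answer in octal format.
Convert 0o7326 (octal) → 7×512 + 3×64 + 2×8 + 6 = 3798 (decimal)
Convert four hundred twenty-three (English words) → 4×100 + 23 = 423 (decimal)
Compute 3798 + 423 = 4221
Convert 4221 (decimal) → 4221 = 1×4096 + 1×64 + 7×8 + 5 → 0o10175 (octal)
0o10175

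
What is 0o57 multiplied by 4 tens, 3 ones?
Convert 0o57 (octal) → 5×8 + 7 = 47 (decimal)
Convert 4 tens, 3 ones (place-value notation) → 4×10 + 3 = 43 (decimal)
Compute 47 × 43 = 2021
2021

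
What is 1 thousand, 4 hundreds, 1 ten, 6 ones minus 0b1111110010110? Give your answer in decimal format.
Convert 1 thousand, 4 hundreds, 1 ten, 6 ones (place-value notation) → 1×1000 + 4×100 + 1×10 + 6 = 1416 (decimal)
Convert 0b1111110010110 (binary) → 4096 + 2048 + 1024 + 512 + 256 + 128 + 16 + 4 + 2 = 8086 (decimal)
Compute 1416 - 8086 = -6670
-6670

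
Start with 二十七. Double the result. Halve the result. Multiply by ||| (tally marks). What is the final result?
Convert 二十七 (Chinese numeral) → 2×10 + 7 = 27 (decimal)
Start: 27
27 × 2 = 54
54 ÷ 2 = 27
Convert ||| (tally marks) → 3 (decimal)
27 × 3 = 81
81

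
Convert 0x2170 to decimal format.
Convert 0x2170 (hexadecimal) → 2×4096 + 1×256 + 7×16 = 8560 (decimal)
8560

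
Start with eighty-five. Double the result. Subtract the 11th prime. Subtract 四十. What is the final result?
Convert eighty-five (English words) → 85 (decimal)
Start: 85
85 × 2 = 170
Convert the 11th prime (prime index) → 31 (decimal)
170 - 31 = 139
Convert 四十 (Chinese numeral) → 4×10 = 40 (decimal)
139 - 40 = 99
99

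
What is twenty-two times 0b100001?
Convert twenty-two (English words) → 22 (decimal)
Convert 0b100001 (binary) → 32 + 1 = 33 (decimal)
Compute 22 × 33 = 726
726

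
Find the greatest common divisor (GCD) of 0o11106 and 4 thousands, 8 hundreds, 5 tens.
Convert 0o11106 (octal) → 1×4096 + 1×512 + 1×64 + 6 = 4678 (decimal)
Convert 4 thousands, 8 hundreds, 5 tens (place-value notation) → 4×1000 + 8×100 + 5×10 = 4850 (decimal)
Compute gcd(4678, 4850) = 2
2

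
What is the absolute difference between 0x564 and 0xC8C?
Convert 0x564 (hexadecimal) → 5×256 + 6×16 + 4 = 1380 (decimal)
Convert 0xC8C (hexadecimal) → 12×256 + 8×16 + 12 = 3212 (decimal)
Compute |1380 - 3212| = 1832
1832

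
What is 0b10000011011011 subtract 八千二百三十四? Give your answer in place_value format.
Convert 0b10000011011011 (binary) → 8192 + 128 + 64 + 16 + 8 + 2 + 1 = 8411 (decimal)
Convert 八千二百三十四 (Chinese numeral) → 8×1000 + 2×100 + 3×10 + 4 = 8234 (decimal)
Compute 8411 - 8234 = 177
Convert 177 (decimal) → 177 = 1×100 + 7×10 + 7 → 1 hundred, 7 tens, 7 ones (place-value notation)
1 hundred, 7 tens, 7 ones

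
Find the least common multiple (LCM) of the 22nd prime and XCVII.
Convert the 22nd prime (prime index) → 79 (decimal)
Convert XCVII (Roman numeral) → 90 + 5 + 1 + 1 = 97 (decimal)
Compute lcm(79, 97) = 7663
7663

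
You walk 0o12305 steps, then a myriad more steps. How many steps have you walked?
Convert 0o12305 (octal) → 1×4096 + 2×512 + 3×64 + 5 = 5317 (decimal)
Convert a myriad (colloquial) → 10000 (decimal)
Compute 5317 + 10000 = 15317
15317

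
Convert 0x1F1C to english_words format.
Convert 0x1F1C (hexadecimal) → 1×4096 + 15×256 + 1×16 + 12 = 7964 (decimal)
Convert 7964 (decimal) → 7964 = 7×1000 + 9×100 + 64 → seven thousand nine hundred sixty-four (English words)
seven thousand nine hundred sixty-four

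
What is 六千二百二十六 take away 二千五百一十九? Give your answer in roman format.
Convert 六千二百二十六 (Chinese numeral) → 6×1000 + 2×100 + 2×10 + 6 = 6226 (decimal)
Convert 二千五百一十九 (Chinese numeral) → 2×1000 + 5×100 + 1×10 + 9 = 2519 (decimal)
Compute 6226 - 2519 = 3707
Convert 3707 (decimal) → 3707 = 1000 + 1000 + 1000 + 500 + 100 + 100 + 5 + 1 + 1 → MMMDCCVII (Roman numeral)
MMMDCCVII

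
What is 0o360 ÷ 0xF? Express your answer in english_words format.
Convert 0o360 (octal) → 3×64 + 6×8 = 240 (decimal)
Convert 0xF (hexadecimal) → 15 (decimal)
Compute 240 ÷ 15 = 16
Convert 16 (decimal) → sixteen (English words)
sixteen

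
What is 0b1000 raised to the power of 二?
Convert 0b1000 (binary) → 8 (decimal)
Convert 二 (Chinese numeral) → 2 (decimal)
Compute 8 ^ 2 = 64
64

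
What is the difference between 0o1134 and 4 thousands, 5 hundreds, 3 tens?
Convert 0o1134 (octal) → 1×512 + 1×64 + 3×8 + 4 = 604 (decimal)
Convert 4 thousands, 5 hundreds, 3 tens (place-value notation) → 4×1000 + 5×100 + 3×10 = 4530 (decimal)
Difference: |604 - 4530| = 3926
3926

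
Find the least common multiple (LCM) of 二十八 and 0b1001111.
Convert 二十八 (Chinese numeral) → 2×10 + 8 = 28 (decimal)
Convert 0b1001111 (binary) → 64 + 8 + 4 + 2 + 1 = 79 (decimal)
Compute lcm(28, 79) = 2212
2212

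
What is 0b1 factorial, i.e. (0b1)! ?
Convert 0b1 (binary) → 1 (decimal)
Compute 1! = 1
1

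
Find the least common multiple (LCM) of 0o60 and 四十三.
Convert 0o60 (octal) → 6×8 = 48 (decimal)
Convert 四十三 (Chinese numeral) → 4×10 + 3 = 43 (decimal)
Compute lcm(48, 43) = 2064
2064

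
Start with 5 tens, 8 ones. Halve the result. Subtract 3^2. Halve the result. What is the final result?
Convert 5 tens, 8 ones (place-value notation) → 5×10 + 8 = 58 (decimal)
Start: 58
58 ÷ 2 = 29
Convert 3^2 (power) → 9 (decimal)
29 - 9 = 20
20 ÷ 2 = 10
10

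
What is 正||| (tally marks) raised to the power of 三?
Convert 正||| (tally marks) → 5 + 3 = 8 (decimal)
Convert 三 (Chinese numeral) → 3 (decimal)
Compute 8 ^ 3 = 512
512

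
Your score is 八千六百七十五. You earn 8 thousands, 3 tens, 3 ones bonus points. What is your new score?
Convert 八千六百七十五 (Chinese numeral) → 8×1000 + 6×100 + 7×10 + 5 = 8675 (decimal)
Convert 8 thousands, 3 tens, 3 ones (place-value notation) → 8×1000 + 3×10 + 3 = 8033 (decimal)
Compute 8675 + 8033 = 16708
16708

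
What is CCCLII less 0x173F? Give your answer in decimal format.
Convert CCCLII (Roman numeral) → 100 + 100 + 100 + 50 + 1 + 1 = 352 (decimal)
Convert 0x173F (hexadecimal) → 1×4096 + 7×256 + 3×16 + 15 = 5951 (decimal)
Compute 352 - 5951 = -5599
-5599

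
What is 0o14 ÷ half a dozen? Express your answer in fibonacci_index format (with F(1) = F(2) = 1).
Convert 0o14 (octal) → 1×8 + 4 = 12 (decimal)
Convert half a dozen (colloquial) → 6 (decimal)
Compute 12 ÷ 6 = 2
Convert 2 (decimal) → 1, 1, 2 → the 3rd Fibonacci number (Fibonacci index)
the 3rd Fibonacci number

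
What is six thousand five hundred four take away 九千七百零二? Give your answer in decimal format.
Convert six thousand five hundred four (English words) → 6×1000 + 5×100 + 4 = 6504 (decimal)
Convert 九千七百零二 (Chinese numeral) → 9×1000 + 7×100 + 2 = 9702 (decimal)
Compute 6504 - 9702 = -3198
-3198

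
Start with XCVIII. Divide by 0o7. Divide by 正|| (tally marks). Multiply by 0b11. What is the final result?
Convert XCVIII (Roman numeral) → 90 + 5 + 1 + 1 + 1 = 98 (decimal)
Start: 98
Convert 0o7 (octal) → 7 (decimal)
98 ÷ 7 = 14
Convert 正|| (tally marks) → 5 + 2 = 7 (decimal)
14 ÷ 7 = 2
Convert 0b11 (binary) → 2 + 1 = 3 (decimal)
2 × 3 = 6
6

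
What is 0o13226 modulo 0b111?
Convert 0o13226 (octal) → 1×4096 + 3×512 + 2×64 + 2×8 + 6 = 5782 (decimal)
Convert 0b111 (binary) → 4 + 2 + 1 = 7 (decimal)
Compute 5782 mod 7 = 0
0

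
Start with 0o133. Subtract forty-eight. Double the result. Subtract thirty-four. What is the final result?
Convert 0o133 (octal) → 1×64 + 3×8 + 3 = 91 (decimal)
Start: 91
Convert forty-eight (English words) → 48 (decimal)
91 - 48 = 43
43 × 2 = 86
Convert thirty-four (English words) → 34 (decimal)
86 - 34 = 52
52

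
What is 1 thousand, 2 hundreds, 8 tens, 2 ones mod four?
Convert 1 thousand, 2 hundreds, 8 tens, 2 ones (place-value notation) → 1×1000 + 2×100 + 8×10 + 2 = 1282 (decimal)
Convert four (English words) → 4 (decimal)
Compute 1282 mod 4 = 2
2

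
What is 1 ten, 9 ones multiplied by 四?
Convert 1 ten, 9 ones (place-value notation) → 1×10 + 9 = 19 (decimal)
Convert 四 (Chinese numeral) → 4 (decimal)
Compute 19 × 4 = 76
76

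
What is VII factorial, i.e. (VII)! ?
Convert VII (Roman numeral) → 5 + 1 + 1 = 7 (decimal)
Compute 7! = 5040
5040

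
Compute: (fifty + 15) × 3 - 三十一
Convert fifty (English words) → 50 (decimal)
Convert 三十一 (Chinese numeral) → 3×10 + 1 = 31 (decimal)
Expression in decimal: (50 + 15) × 3 - 31
Parentheses first: 50 + 15 = 65
Multiply: 65 × 3 = 195
Subtract: 195 - 31 = 164
164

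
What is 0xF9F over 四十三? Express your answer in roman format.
Convert 0xF9F (hexadecimal) → 15×256 + 9×16 + 15 = 3999 (decimal)
Convert 四十三 (Chinese numeral) → 4×10 + 3 = 43 (decimal)
Compute 3999 ÷ 43 = 93
Convert 93 (decimal) → 93 = 90 + 1 + 1 + 1 → XCIII (Roman numeral)
XCIII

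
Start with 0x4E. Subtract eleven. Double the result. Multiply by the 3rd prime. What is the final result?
Convert 0x4E (hexadecimal) → 4×16 + 14 = 78 (decimal)
Start: 78
Convert eleven (English words) → 11 (decimal)
78 - 11 = 67
67 × 2 = 134
Convert the 3rd prime (prime index) → 5 (decimal)
134 × 5 = 670
670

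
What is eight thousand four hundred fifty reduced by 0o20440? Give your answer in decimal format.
Convert eight thousand four hundred fifty (English words) → 8×1000 + 4×100 + 50 = 8450 (decimal)
Convert 0o20440 (octal) → 2×4096 + 4×64 + 4×8 = 8480 (decimal)
Compute 8450 - 8480 = -30
-30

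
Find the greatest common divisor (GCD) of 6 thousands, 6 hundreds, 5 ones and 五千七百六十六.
Convert 6 thousands, 6 hundreds, 5 ones (place-value notation) → 6×1000 + 6×100 + 5 = 6605 (decimal)
Convert 五千七百六十六 (Chinese numeral) → 5×1000 + 7×100 + 6×10 + 6 = 5766 (decimal)
Compute gcd(6605, 5766) = 1
1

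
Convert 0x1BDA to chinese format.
Convert 0x1BDA (hexadecimal) → 1×4096 + 11×256 + 13×16 + 10 = 7130 (decimal)
Convert 7130 (decimal) → 7130 = 7×1000 + 1×100 + 3×10 → 七千一百三十 (Chinese numeral)
七千一百三十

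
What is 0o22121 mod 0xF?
Convert 0o22121 (octal) → 2×4096 + 2×512 + 1×64 + 2×8 + 1 = 9297 (decimal)
Convert 0xF (hexadecimal) → 15 (decimal)
Compute 9297 mod 15 = 12
12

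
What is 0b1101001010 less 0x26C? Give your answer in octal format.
Convert 0b1101001010 (binary) → 512 + 256 + 64 + 8 + 2 = 842 (decimal)
Convert 0x26C (hexadecimal) → 2×256 + 6×16 + 12 = 620 (decimal)
Compute 842 - 620 = 222
Convert 222 (decimal) → 222 = 3×64 + 3×8 + 6 → 0o336 (octal)
0o336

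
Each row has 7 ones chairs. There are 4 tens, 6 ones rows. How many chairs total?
Convert 7 ones (place-value notation) → 7 (decimal)
Convert 4 tens, 6 ones (place-value notation) → 4×10 + 6 = 46 (decimal)
Compute 7 × 46 = 322
322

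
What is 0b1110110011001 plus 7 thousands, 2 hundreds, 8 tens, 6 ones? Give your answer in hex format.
Convert 0b1110110011001 (binary) → 4096 + 2048 + 1024 + 256 + 128 + 16 + 8 + 1 = 7577 (decimal)
Convert 7 thousands, 2 hundreds, 8 tens, 6 ones (place-value notation) → 7×1000 + 2×100 + 8×10 + 6 = 7286 (decimal)
Compute 7577 + 7286 = 14863
Convert 14863 (decimal) → 14863 = 3×4096 + 10×256 + 15 → 0x3A0F (hexadecimal)
0x3A0F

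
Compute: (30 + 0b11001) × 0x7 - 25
Convert 0b11001 (binary) → 16 + 8 + 1 = 25 (decimal)
Convert 0x7 (hexadecimal) → 7 (decimal)
Expression in decimal: (30 + 25) × 7 - 25
Parentheses first: 30 + 25 = 55
Multiply: 55 × 7 = 385
Subtract: 385 - 25 = 360
360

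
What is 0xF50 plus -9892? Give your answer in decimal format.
Convert 0xF50 (hexadecimal) → 15×256 + 5×16 = 3920 (decimal)
Compute 3920 + -9892 = -5972
-5972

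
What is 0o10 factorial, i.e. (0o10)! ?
Convert 0o10 (octal) → 1×8 = 8 (decimal)
Compute 8! = 40320
40320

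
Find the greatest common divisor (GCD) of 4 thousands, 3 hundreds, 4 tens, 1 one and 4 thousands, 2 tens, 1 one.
Convert 4 thousands, 3 hundreds, 4 tens, 1 one (place-value notation) → 4×1000 + 3×100 + 4×10 + 1 = 4341 (decimal)
Convert 4 thousands, 2 tens, 1 one (place-value notation) → 4×1000 + 2×10 + 1 = 4021 (decimal)
Compute gcd(4341, 4021) = 1
1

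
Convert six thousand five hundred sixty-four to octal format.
Convert six thousand five hundred sixty-four (English words) → 6×1000 + 5×100 + 64 = 6564 (decimal)
Convert 6564 (decimal) → 6564 = 1×4096 + 4×512 + 6×64 + 4×8 + 4 → 0o14644 (octal)
0o14644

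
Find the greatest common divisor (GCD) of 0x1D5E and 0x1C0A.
Convert 0x1D5E (hexadecimal) → 1×4096 + 13×256 + 5×16 + 14 = 7518 (decimal)
Convert 0x1C0A (hexadecimal) → 1×4096 + 12×256 + 10 = 7178 (decimal)
Compute gcd(7518, 7178) = 2
2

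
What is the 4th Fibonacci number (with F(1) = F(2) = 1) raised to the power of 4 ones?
Convert the 4th Fibonacci number (with F(1) = F(2) = 1) (Fibonacci index) → 1, 1, 2, 3 → 3 (decimal)
Convert 4 ones (place-value notation) → 4 (decimal)
Compute 3 ^ 4 = 81
81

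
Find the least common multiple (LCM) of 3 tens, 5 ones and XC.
Convert 3 tens, 5 ones (place-value notation) → 3×10 + 5 = 35 (decimal)
Convert XC (Roman numeral) → 90 (decimal)
Compute lcm(35, 90) = 630
630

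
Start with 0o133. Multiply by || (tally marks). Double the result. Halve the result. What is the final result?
Convert 0o133 (octal) → 1×64 + 3×8 + 3 = 91 (decimal)
Start: 91
Convert || (tally marks) → 2 (decimal)
91 × 2 = 182
182 × 2 = 364
364 ÷ 2 = 182
182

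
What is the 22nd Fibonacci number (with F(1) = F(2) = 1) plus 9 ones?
The 22nd Fibonacci number (with F(1) = F(2) = 1) = 17711
Convert 9 ones (place-value notation) → 9 (decimal)
Compute 17711 + 9 = 17720
17720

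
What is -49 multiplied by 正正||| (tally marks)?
Convert 正正||| (tally marks) → 5 + 5 + 3 = 13 (decimal)
Compute -49 × 13 = -637
-637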